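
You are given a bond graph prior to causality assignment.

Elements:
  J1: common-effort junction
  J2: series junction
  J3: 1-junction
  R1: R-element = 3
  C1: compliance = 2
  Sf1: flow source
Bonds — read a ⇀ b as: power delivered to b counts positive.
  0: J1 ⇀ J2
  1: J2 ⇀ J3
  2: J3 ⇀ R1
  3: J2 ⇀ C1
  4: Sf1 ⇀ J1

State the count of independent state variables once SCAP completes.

#4 |Sf1  (Sf1 fixes flow; stroke at Sf1)
#0 |J1  (closing 0-jn rule on J1)
#1 |J2  (1-jn J2 has f-setter on 0)
#3 |J2  (J2: bond 0 brought flow, rest push out)
#2 |J3  (common-f at J3 fixed by 1)

1  (C1 all integral)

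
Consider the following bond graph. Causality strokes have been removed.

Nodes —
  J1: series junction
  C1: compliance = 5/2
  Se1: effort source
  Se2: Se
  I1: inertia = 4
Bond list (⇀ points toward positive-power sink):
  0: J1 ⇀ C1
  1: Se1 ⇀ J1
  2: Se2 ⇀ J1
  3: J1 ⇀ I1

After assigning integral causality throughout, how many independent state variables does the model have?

2  (C1, I1 all integral)

bond 1 stroke→J1  (Se1 (Se) sets effort on bond)
bond 2 stroke→J1  (Se2: effort source, stroke at far end)
bond 0 stroke→J1  (prefer integral on C1)
bond 3 stroke→I1  (J1: last free bond brings flow in)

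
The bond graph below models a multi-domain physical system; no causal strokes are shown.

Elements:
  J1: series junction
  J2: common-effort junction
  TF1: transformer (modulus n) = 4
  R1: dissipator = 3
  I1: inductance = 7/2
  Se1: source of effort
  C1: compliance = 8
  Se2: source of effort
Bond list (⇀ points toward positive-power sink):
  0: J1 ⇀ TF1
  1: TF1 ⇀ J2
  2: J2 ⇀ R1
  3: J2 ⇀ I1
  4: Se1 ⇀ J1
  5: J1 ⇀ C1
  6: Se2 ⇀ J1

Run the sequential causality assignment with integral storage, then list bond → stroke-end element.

b4 |J1  (source Se1 imposes e)
b6 |J1  (Se2 fixes effort; stroke away)
b3 |I1  (prefer integral on I1)
b5 |J1  (C1 integral (e out))
b0 |TF1  (only one flow-in slot at J1)
b1 |J2  (through TF1, causality passes straight; one stroke at TF1)
b2 |R1  (J2: bond 1 brought effort, rest push out)

bond 0 stroke at TF1
bond 1 stroke at J2
bond 2 stroke at R1
bond 3 stroke at I1
bond 4 stroke at J1
bond 5 stroke at J1
bond 6 stroke at J1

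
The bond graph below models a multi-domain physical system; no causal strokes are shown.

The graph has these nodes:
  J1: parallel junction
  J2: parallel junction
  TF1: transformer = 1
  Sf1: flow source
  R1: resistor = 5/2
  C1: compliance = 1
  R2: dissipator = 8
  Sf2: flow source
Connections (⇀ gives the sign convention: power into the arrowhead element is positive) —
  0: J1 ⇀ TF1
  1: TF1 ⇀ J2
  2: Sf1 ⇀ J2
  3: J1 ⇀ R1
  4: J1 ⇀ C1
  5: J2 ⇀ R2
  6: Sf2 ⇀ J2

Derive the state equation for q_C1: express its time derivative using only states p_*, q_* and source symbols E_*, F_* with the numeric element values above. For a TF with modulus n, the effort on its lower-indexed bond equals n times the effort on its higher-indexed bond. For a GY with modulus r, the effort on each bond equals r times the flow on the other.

dq_C1/dt = F_Sf1 + F_Sf2 - 21*q_C1/40

β2 stroke at Sf1  (Sf1: flow source, stroke at near end)
β6 stroke at Sf2  (Sf2: flow source, stroke at near end)
β4 stroke at J1  (C1: C, integral causality)
β0 stroke at TF1  (J1: bond 4 brought effort, rest push out)
β3 stroke at R1  (J1: bond 4 brought effort, rest push out)
β1 stroke at J2  (TF1 one-in-one-out from 0)
β5 stroke at R2  (0-jn J2 has e-setter on 1)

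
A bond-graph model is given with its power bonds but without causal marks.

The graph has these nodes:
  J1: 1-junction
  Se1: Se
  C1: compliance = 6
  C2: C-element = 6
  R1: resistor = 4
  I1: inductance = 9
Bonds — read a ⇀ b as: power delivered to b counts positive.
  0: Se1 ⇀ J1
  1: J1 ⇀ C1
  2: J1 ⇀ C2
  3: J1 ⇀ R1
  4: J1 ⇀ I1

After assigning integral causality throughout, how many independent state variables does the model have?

3  (C1, C2, I1 all integral)

β0 stroke at J1  (source Se1 imposes e)
β1 stroke at J1  (C1 outputs effort q/C1)
β2 stroke at J1  (prefer integral on C2)
β4 stroke at I1  (I1 outputs flow p/I1)
β3 stroke at J1  (J1: bond 4 brought flow, rest push out)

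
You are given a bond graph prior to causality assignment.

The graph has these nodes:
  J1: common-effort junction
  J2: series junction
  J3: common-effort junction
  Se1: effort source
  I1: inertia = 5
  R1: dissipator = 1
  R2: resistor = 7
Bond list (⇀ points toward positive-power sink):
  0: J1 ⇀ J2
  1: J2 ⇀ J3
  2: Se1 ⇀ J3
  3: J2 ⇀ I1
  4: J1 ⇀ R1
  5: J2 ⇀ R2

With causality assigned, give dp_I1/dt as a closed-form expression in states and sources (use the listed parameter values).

dp_I1/dt = -E_Se1 - 8*p_I1/5

β2 →J3  (Se1 (Se) sets effort on bond)
β1 →J2  (J3: bond 2 brought effort, rest push out)
β3 →I1  (I1: I, integral causality)
β0 →J2  (1-jn J2 has f-setter on 3)
β5 →J2  (J2: bond 3 brought flow, rest push out)
β4 →J1  (only one effort-in slot at J1)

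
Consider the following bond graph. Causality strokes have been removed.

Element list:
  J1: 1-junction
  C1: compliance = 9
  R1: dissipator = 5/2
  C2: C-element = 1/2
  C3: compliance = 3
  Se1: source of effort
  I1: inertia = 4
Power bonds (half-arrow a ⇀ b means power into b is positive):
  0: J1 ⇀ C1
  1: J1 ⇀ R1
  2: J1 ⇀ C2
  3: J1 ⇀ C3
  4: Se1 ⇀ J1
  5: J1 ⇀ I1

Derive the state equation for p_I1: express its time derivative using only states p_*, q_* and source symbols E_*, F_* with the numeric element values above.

dp_I1/dt = E_Se1 - 5*p_I1/8 - q_C1/9 - 2*q_C2 - q_C3/3

b4 stroke at J1  (Se1: effort source, stroke at far end)
b0 stroke at J1  (C1 integral (e out))
b2 stroke at J1  (C2 outputs effort q/C2)
b3 stroke at J1  (C3 integral (e out))
b5 stroke at I1  (I1 integral (f out))
b1 stroke at J1  (common-f at J1 fixed by 5)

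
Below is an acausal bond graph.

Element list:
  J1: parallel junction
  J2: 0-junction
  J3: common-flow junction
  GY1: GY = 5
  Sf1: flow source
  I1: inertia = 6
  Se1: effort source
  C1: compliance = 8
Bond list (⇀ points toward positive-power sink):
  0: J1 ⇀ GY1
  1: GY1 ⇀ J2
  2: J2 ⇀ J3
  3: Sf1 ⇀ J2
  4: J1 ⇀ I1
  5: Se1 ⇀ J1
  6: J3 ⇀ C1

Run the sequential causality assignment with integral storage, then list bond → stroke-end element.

#0 stroke→GY1
#1 stroke→GY1
#2 stroke→J2
#3 stroke→Sf1
#4 stroke→I1
#5 stroke→J1
#6 stroke→J3

b3 |Sf1  (Sf1: flow source, stroke at near end)
b5 |J1  (Se1 (Se) sets effort on bond)
b0 |GY1  (common-e at J1 fixed by 5)
b4 |I1  (J1: bond 5 brought effort, rest push out)
b1 |GY1  (through GY1, causality inverts; strokes same side of GY1)
b2 |J2  (J2 needs exactly one e-in)
b6 |J3  (J3 flow already set via bond 2)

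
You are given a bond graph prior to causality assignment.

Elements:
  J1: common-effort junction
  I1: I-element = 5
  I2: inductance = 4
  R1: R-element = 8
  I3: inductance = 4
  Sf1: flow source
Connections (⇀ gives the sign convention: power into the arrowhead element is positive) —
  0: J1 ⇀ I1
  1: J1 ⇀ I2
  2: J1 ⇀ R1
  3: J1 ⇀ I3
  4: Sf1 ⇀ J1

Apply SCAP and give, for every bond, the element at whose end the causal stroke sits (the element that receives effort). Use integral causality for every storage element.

b0 →I1
b1 →I2
b2 →J1
b3 →I3
b4 →Sf1

b4 |Sf1  (Sf1 (Sf) sets flow on bond)
b0 |I1  (I1 outputs flow p/I1)
b1 |I2  (I2: I, integral causality)
b3 |I3  (prefer integral on I3)
b2 |J1  (J1 needs exactly one e-in)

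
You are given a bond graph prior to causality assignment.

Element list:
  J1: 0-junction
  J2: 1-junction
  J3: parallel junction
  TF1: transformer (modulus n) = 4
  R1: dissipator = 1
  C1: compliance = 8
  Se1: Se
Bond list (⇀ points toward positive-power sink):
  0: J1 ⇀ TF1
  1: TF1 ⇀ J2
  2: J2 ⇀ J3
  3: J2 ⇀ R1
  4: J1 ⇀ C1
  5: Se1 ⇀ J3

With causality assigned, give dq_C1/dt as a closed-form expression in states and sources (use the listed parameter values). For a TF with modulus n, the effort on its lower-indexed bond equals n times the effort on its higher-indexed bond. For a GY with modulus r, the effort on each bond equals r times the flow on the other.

dq_C1/dt = E_Se1/4 - q_C1/128

bond 5 |J3  (Se1 (Se) sets effort on bond)
bond 2 |J2  (J3: bond 5 brought effort, rest push out)
bond 4 |J1  (C1: C, integral causality)
bond 0 |TF1  (J1 effort already set via bond 4)
bond 1 |J2  (TF TF1: opposite of bond 0)
bond 3 |R1  (J2 needs exactly one f-in)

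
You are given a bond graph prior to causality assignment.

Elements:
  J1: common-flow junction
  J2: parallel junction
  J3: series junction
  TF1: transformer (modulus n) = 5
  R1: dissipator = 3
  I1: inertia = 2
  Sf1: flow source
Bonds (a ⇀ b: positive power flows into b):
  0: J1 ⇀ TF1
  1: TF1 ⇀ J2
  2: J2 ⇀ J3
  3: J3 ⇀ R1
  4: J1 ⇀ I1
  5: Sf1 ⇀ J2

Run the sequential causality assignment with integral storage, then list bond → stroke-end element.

#0 →J1
#1 →TF1
#2 →J2
#3 →J3
#4 →I1
#5 →Sf1

b5 stroke→Sf1  (Sf1 (Sf) sets flow on bond)
b4 stroke→I1  (prefer integral on I1)
b0 stroke→J1  (J1 flow already set via bond 4)
b1 stroke→TF1  (TF1: transformer flips bond 0)
b2 stroke→J2  (J2 needs exactly one e-in)
b3 stroke→J3  (J3 flow already set via bond 2)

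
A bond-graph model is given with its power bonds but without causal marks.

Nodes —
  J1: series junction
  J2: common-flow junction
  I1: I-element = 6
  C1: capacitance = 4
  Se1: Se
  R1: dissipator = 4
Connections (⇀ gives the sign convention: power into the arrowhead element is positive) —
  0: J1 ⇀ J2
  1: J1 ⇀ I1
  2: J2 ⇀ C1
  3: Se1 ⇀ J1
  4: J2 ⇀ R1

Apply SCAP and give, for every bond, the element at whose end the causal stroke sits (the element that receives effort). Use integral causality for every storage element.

bond 3 →J1  (Se1 fixes effort; stroke away)
bond 1 →I1  (I1: I, integral causality)
bond 0 →J1  (J1 flow already set via bond 1)
bond 2 →J2  (common-f at J2 fixed by 0)
bond 4 →J2  (common-f at J2 fixed by 0)

b0 stroke at J1
b1 stroke at I1
b2 stroke at J2
b3 stroke at J1
b4 stroke at J2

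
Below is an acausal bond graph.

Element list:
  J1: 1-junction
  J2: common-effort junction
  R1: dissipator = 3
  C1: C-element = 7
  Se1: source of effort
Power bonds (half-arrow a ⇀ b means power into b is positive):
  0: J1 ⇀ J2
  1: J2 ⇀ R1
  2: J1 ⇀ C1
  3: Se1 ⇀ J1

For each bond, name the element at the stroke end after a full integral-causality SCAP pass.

#0 |J2
#1 |R1
#2 |J1
#3 |J1

b3 →J1  (Se1 (Se) sets effort on bond)
b2 →J1  (C1 integral (e out))
b0 →J2  (J1 needs exactly one f-in)
b1 →R1  (J2 effort already set via bond 0)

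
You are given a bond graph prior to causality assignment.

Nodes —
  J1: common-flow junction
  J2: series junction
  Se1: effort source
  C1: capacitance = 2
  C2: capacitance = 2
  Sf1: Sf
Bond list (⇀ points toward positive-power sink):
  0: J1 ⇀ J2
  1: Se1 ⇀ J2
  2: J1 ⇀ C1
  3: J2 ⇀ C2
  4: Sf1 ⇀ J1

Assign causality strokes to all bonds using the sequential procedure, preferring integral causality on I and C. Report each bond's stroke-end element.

β1 stroke→J2  (Se1: effort source, stroke at far end)
β4 stroke→Sf1  (Sf1: flow source, stroke at near end)
β0 stroke→J1  (common-f at J1 fixed by 4)
β2 stroke→J1  (1-jn J1 has f-setter on 4)
β3 stroke→J2  (1-jn J2 has f-setter on 0)

#0 stroke→J1
#1 stroke→J2
#2 stroke→J1
#3 stroke→J2
#4 stroke→Sf1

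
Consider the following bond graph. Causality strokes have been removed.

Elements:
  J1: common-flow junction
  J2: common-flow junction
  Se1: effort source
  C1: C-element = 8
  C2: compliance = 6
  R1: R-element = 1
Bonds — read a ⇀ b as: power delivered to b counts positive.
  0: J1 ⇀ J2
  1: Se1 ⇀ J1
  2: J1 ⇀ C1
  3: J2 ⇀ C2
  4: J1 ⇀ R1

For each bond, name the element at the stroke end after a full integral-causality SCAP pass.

b0 |J1
b1 |J1
b2 |J1
b3 |J2
b4 |R1

bond 1 stroke→J1  (source Se1 imposes e)
bond 2 stroke→J1  (C1: C, integral causality)
bond 3 stroke→J2  (C2 outputs effort q/C2)
bond 0 stroke→J1  (J2: last free bond brings flow in)
bond 4 stroke→R1  (closing 1-jn rule on J1)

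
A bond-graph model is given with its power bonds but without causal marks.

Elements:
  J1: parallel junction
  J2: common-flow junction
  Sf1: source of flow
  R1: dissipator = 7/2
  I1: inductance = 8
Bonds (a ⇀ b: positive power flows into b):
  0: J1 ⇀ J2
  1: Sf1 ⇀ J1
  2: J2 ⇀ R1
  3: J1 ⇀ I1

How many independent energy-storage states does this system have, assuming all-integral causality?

1  (I1 all integral)

#1 stroke at Sf1  (source Sf1 imposes f)
#3 stroke at I1  (prefer integral on I1)
#0 stroke at J1  (closing 0-jn rule on J1)
#2 stroke at J2  (1-jn J2 has f-setter on 0)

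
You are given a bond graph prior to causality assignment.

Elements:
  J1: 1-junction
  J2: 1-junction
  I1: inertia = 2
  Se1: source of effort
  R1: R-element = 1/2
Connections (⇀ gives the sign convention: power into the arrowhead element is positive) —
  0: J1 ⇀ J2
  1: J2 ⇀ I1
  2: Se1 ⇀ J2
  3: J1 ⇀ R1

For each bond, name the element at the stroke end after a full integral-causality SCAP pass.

b2 |J2  (Se1 (Se) sets effort on bond)
b1 |I1  (I1: I, integral causality)
b0 |J2  (J2: bond 1 brought flow, rest push out)
b3 |J1  (common-f at J1 fixed by 0)

β0 |J2
β1 |I1
β2 |J2
β3 |J1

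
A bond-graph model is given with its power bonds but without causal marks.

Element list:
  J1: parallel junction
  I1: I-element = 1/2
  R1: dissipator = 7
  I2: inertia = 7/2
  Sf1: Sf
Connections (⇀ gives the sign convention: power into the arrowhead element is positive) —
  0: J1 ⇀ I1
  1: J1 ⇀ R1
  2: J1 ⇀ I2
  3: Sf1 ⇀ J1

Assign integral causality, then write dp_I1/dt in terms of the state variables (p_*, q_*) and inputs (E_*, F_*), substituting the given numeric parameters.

β3 |Sf1  (Sf1: flow source, stroke at near end)
β0 |I1  (I1 integral (f out))
β2 |I2  (I2: I, integral causality)
β1 |J1  (only one effort-in slot at J1)

dp_I1/dt = 7*F_Sf1 - 14*p_I1 - 2*p_I2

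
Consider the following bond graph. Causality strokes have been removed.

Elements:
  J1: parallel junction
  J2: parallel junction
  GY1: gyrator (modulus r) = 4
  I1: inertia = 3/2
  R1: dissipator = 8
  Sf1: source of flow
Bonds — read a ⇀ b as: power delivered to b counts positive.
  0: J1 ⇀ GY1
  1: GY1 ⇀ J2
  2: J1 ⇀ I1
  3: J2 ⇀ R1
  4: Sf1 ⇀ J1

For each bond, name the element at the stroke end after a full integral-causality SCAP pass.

b0 |J1
b1 |J2
b2 |I1
b3 |R1
b4 |Sf1

β4 stroke at Sf1  (Sf1 (Sf) sets flow on bond)
β2 stroke at I1  (I1: I, integral causality)
β0 stroke at J1  (J1: last free bond brings effort in)
β1 stroke at J2  (GY1 both-in/both-out from 0)
β3 stroke at R1  (J2 effort already set via bond 1)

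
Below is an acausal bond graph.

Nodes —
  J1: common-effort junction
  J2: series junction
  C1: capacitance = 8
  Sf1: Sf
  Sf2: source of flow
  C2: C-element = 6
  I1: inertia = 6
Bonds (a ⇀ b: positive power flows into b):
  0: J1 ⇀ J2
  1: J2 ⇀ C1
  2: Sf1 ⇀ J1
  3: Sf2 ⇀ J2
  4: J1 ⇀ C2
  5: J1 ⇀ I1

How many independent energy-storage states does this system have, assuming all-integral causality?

3  (C1, C2, I1 all integral)

b2 |Sf1  (Sf1: flow source, stroke at near end)
b3 |Sf2  (source Sf2 imposes f)
b0 |J2  (J2 flow already set via bond 3)
b1 |J2  (J2 flow already set via bond 3)
b4 |J1  (C2 integral (e out))
b5 |I1  (common-e at J1 fixed by 4)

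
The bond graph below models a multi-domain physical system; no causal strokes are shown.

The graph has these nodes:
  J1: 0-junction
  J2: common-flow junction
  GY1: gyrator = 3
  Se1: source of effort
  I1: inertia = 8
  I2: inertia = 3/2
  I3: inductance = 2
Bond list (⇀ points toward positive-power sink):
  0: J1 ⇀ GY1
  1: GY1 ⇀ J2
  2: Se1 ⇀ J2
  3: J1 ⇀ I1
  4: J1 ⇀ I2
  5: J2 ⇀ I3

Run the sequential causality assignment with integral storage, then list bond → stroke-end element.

#0 stroke at J1
#1 stroke at J2
#2 stroke at J2
#3 stroke at I1
#4 stroke at I2
#5 stroke at I3

bond 2 |J2  (source Se1 imposes e)
bond 3 |I1  (I1 integral (f out))
bond 4 |I2  (prefer integral on I2)
bond 0 |J1  (J1: last free bond brings effort in)
bond 1 |J2  (through GY1, causality inverts; strokes same side of GY1)
bond 5 |I3  (closing 1-jn rule on J2)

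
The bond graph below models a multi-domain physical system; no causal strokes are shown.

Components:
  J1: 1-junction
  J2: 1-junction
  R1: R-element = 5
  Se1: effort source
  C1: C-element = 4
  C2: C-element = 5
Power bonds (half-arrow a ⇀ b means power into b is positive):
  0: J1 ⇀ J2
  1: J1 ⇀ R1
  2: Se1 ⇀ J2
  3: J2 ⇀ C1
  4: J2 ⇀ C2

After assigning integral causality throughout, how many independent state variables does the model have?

2  (C1, C2 all integral)

#2 stroke→J2  (Se1: effort source, stroke at far end)
#3 stroke→J2  (prefer integral on C1)
#4 stroke→J2  (C2 outputs effort q/C2)
#0 stroke→J1  (closing 1-jn rule on J2)
#1 stroke→R1  (J1: last free bond brings flow in)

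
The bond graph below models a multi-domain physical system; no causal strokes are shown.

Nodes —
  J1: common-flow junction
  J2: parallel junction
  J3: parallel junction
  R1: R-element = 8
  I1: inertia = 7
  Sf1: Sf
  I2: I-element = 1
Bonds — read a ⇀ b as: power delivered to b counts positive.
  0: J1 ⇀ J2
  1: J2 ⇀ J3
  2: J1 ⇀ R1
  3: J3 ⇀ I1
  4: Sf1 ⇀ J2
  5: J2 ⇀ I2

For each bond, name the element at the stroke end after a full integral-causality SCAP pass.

#4 |Sf1  (source Sf1 imposes f)
#3 |I1  (I1 integral (f out))
#1 |J3  (closing 0-jn rule on J3)
#5 |I2  (I2 outputs flow p/I2)
#0 |J2  (J2 needs exactly one e-in)
#2 |J1  (common-f at J1 fixed by 0)

β0 |J2
β1 |J3
β2 |J1
β3 |I1
β4 |Sf1
β5 |I2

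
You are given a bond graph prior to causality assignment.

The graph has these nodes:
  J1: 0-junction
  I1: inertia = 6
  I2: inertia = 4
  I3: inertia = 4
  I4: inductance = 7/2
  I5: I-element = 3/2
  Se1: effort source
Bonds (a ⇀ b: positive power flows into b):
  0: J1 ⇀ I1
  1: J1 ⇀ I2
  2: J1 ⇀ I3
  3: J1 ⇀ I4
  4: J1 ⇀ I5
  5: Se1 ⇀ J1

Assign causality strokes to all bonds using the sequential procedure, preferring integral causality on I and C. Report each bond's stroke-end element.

#0 |I1
#1 |I2
#2 |I3
#3 |I4
#4 |I5
#5 |J1

b5 stroke→J1  (Se1: effort source, stroke at far end)
b0 stroke→I1  (0-jn J1 has e-setter on 5)
b1 stroke→I2  (J1 effort already set via bond 5)
b2 stroke→I3  (0-jn J1 has e-setter on 5)
b3 stroke→I4  (J1 effort already set via bond 5)
b4 stroke→I5  (0-jn J1 has e-setter on 5)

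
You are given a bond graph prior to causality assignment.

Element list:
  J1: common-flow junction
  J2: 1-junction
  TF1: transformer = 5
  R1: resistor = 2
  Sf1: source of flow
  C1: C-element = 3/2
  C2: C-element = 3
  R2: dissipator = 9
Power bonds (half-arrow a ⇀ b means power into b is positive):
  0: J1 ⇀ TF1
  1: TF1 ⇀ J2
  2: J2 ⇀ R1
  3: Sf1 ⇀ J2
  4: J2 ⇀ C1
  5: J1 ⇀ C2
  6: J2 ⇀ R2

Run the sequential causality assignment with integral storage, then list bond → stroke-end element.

bond 0 →TF1
bond 1 →J2
bond 2 →J2
bond 3 →Sf1
bond 4 →J2
bond 5 →J1
bond 6 →J2

b3 |Sf1  (source Sf1 imposes f)
b1 |J2  (1-jn J2 has f-setter on 3)
b2 |J2  (J2 flow already set via bond 3)
b4 |J2  (common-f at J2 fixed by 3)
b6 |J2  (common-f at J2 fixed by 3)
b0 |TF1  (through TF1, causality passes straight; one stroke at TF1)
b5 |J1  (common-f at J1 fixed by 0)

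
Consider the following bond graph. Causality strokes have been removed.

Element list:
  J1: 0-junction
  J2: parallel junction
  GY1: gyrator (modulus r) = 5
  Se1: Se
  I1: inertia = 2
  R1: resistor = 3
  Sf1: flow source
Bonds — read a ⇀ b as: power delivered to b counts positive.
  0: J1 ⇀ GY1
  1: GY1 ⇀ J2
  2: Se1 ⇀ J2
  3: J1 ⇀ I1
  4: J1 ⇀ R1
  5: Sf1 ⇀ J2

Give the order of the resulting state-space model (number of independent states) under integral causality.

1  (I1 all integral)

bond 2 stroke→J2  (Se1: effort source, stroke at far end)
bond 5 stroke→Sf1  (Sf1: flow source, stroke at near end)
bond 1 stroke→GY1  (J2 effort already set via bond 2)
bond 0 stroke→GY1  (GY1: gyrator matches bond 1)
bond 3 stroke→I1  (I1: I, integral causality)
bond 4 stroke→J1  (only one effort-in slot at J1)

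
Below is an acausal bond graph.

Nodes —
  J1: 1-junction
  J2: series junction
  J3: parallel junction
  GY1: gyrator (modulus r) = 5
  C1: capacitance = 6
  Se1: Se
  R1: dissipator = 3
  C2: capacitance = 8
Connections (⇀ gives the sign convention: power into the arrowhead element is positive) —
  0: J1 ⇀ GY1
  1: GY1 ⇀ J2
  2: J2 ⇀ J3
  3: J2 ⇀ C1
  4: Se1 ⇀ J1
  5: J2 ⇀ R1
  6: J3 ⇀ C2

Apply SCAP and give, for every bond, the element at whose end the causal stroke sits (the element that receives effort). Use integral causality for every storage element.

b0 stroke at GY1
b1 stroke at GY1
b2 stroke at J2
b3 stroke at J2
b4 stroke at J1
b5 stroke at J2
b6 stroke at J3

b4 stroke at J1  (source Se1 imposes e)
b0 stroke at GY1  (J1: last free bond brings flow in)
b1 stroke at GY1  (GY GY1: same side as bond 0)
b2 stroke at J2  (common-f at J2 fixed by 1)
b3 stroke at J2  (J2 flow already set via bond 1)
b5 stroke at J2  (J2: bond 1 brought flow, rest push out)
b6 stroke at J3  (closing 0-jn rule on J3)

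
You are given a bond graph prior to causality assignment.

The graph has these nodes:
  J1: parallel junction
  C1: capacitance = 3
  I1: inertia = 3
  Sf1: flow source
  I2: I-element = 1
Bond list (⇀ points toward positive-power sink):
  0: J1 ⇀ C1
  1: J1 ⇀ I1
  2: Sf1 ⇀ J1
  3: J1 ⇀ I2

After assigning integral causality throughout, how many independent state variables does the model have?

bond 2 stroke at Sf1  (source Sf1 imposes f)
bond 0 stroke at J1  (C1 outputs effort q/C1)
bond 1 stroke at I1  (J1 effort already set via bond 0)
bond 3 stroke at I2  (common-e at J1 fixed by 0)

3  (C1, I1, I2 all integral)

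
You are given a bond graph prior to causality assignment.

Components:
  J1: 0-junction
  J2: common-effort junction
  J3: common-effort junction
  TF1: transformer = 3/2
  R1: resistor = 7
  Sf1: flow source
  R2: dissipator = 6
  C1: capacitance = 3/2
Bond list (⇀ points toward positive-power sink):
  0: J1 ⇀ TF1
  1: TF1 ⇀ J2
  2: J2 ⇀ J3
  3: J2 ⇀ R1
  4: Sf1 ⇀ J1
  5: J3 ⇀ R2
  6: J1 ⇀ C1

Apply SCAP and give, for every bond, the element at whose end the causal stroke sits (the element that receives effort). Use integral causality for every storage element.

#0 →TF1
#1 →J2
#2 →J3
#3 →R1
#4 →Sf1
#5 →R2
#6 →J1

β4 stroke at Sf1  (source Sf1 imposes f)
β6 stroke at J1  (C1 integral (e out))
β0 stroke at TF1  (J1: bond 6 brought effort, rest push out)
β1 stroke at J2  (through TF1, causality passes straight; one stroke at TF1)
β2 stroke at J3  (J2: bond 1 brought effort, rest push out)
β3 stroke at R1  (common-e at J2 fixed by 1)
β5 stroke at R2  (J3: bond 2 brought effort, rest push out)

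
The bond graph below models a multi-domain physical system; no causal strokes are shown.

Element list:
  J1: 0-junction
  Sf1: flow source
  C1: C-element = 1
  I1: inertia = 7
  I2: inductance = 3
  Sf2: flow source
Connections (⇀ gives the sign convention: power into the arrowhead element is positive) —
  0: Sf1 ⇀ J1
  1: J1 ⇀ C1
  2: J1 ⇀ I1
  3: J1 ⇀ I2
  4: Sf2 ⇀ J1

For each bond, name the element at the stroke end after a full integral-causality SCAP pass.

b0 →Sf1  (Sf1 (Sf) sets flow on bond)
b4 →Sf2  (source Sf2 imposes f)
b1 →J1  (C1 integral (e out))
b2 →I1  (0-jn J1 has e-setter on 1)
b3 →I2  (J1 effort already set via bond 1)

bond 0 →Sf1
bond 1 →J1
bond 2 →I1
bond 3 →I2
bond 4 →Sf2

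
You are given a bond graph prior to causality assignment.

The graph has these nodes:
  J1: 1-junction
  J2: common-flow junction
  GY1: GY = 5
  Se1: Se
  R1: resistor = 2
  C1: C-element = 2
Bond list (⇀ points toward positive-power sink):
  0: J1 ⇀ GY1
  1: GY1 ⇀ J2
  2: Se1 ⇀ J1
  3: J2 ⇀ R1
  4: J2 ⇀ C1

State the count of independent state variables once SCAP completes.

1  (C1 all integral)

β2 →J1  (source Se1 imposes e)
β0 →GY1  (J1: last free bond brings flow in)
β1 →GY1  (through GY1, causality inverts; strokes same side of GY1)
β3 →J2  (J2: bond 1 brought flow, rest push out)
β4 →J2  (J2 flow already set via bond 1)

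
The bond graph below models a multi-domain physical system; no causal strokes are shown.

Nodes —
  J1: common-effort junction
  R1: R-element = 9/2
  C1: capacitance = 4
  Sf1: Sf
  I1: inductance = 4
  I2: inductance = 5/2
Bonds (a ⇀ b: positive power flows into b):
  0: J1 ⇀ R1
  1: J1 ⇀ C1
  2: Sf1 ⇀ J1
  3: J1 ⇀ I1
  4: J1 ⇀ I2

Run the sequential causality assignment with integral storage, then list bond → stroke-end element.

#2 stroke→Sf1  (Sf1: flow source, stroke at near end)
#1 stroke→J1  (C1 outputs effort q/C1)
#0 stroke→R1  (common-e at J1 fixed by 1)
#3 stroke→I1  (J1 effort already set via bond 1)
#4 stroke→I2  (J1: bond 1 brought effort, rest push out)

bond 0 stroke→R1
bond 1 stroke→J1
bond 2 stroke→Sf1
bond 3 stroke→I1
bond 4 stroke→I2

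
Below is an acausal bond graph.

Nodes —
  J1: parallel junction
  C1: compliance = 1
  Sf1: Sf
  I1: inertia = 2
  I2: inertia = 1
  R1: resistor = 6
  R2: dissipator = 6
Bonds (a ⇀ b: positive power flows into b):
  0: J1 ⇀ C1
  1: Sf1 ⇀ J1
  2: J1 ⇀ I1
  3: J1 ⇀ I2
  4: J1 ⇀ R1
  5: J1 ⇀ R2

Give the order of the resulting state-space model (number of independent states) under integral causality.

3  (C1, I1, I2 all integral)

β1 |Sf1  (Sf1 fixes flow; stroke at Sf1)
β0 |J1  (C1 outputs effort q/C1)
β2 |I1  (J1 effort already set via bond 0)
β3 |I2  (common-e at J1 fixed by 0)
β4 |R1  (J1 effort already set via bond 0)
β5 |R2  (J1 effort already set via bond 0)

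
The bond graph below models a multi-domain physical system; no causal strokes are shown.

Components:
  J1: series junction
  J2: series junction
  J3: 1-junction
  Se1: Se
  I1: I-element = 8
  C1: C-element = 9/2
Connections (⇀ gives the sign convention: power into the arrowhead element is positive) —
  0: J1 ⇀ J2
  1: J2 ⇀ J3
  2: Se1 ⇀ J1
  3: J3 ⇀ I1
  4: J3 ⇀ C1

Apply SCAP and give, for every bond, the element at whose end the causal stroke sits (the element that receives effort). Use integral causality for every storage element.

bond 0 stroke at J2
bond 1 stroke at J3
bond 2 stroke at J1
bond 3 stroke at I1
bond 4 stroke at J3

b2 |J1  (Se1 (Se) sets effort on bond)
b0 |J2  (only one flow-in slot at J1)
b1 |J3  (closing 1-jn rule on J2)
b3 |I1  (I1: I, integral causality)
b4 |J3  (common-f at J3 fixed by 3)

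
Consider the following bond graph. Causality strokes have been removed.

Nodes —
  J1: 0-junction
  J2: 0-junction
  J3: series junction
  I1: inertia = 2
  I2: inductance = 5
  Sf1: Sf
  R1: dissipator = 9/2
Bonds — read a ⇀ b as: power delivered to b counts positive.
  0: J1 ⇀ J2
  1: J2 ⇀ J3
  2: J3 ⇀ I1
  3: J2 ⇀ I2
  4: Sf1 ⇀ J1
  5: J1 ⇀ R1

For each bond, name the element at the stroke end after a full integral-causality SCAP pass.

β0 →J2
β1 →J3
β2 →I1
β3 →I2
β4 →Sf1
β5 →J1

β4 stroke at Sf1  (Sf1: flow source, stroke at near end)
β2 stroke at I1  (I1 outputs flow p/I1)
β1 stroke at J3  (1-jn J3 has f-setter on 2)
β3 stroke at I2  (I2: I, integral causality)
β0 stroke at J2  (J2 needs exactly one e-in)
β5 stroke at J1  (J1 needs exactly one e-in)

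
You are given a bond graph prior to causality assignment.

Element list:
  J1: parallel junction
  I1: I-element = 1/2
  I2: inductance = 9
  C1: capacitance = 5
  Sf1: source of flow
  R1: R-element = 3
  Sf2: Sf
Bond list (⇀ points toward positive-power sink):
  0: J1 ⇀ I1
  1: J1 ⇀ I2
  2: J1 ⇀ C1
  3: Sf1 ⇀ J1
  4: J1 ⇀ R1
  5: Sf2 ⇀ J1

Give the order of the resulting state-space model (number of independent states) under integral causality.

b3 |Sf1  (Sf1 fixes flow; stroke at Sf1)
b5 |Sf2  (Sf2: flow source, stroke at near end)
b0 |I1  (I1 outputs flow p/I1)
b1 |I2  (I2: I, integral causality)
b2 |J1  (prefer integral on C1)
b4 |R1  (common-e at J1 fixed by 2)

3  (C1, I1, I2 all integral)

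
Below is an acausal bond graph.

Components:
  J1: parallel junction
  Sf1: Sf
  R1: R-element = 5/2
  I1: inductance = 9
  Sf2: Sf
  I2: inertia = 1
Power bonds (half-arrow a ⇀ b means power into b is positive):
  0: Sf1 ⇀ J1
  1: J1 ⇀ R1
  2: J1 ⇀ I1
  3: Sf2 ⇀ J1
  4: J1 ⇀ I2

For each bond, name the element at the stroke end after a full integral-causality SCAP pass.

#0 →Sf1  (Sf1 fixes flow; stroke at Sf1)
#3 →Sf2  (source Sf2 imposes f)
#2 →I1  (prefer integral on I1)
#4 →I2  (prefer integral on I2)
#1 →J1  (only one effort-in slot at J1)

b0 |Sf1
b1 |J1
b2 |I1
b3 |Sf2
b4 |I2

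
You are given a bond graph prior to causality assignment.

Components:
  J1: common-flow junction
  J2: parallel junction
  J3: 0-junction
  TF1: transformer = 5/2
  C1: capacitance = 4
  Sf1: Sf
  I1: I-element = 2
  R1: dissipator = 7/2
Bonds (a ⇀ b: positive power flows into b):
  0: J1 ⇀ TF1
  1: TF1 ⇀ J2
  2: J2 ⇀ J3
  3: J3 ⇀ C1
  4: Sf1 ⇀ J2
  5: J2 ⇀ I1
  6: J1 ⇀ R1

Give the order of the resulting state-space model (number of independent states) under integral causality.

2  (C1, I1 all integral)

bond 4 →Sf1  (Sf1 (Sf) sets flow on bond)
bond 3 →J3  (C1: C, integral causality)
bond 2 →J2  (J3: bond 3 brought effort, rest push out)
bond 1 →TF1  (common-e at J2 fixed by 2)
bond 5 →I1  (common-e at J2 fixed by 2)
bond 0 →J1  (TF1: transformer flips bond 1)
bond 6 →R1  (J1: last free bond brings flow in)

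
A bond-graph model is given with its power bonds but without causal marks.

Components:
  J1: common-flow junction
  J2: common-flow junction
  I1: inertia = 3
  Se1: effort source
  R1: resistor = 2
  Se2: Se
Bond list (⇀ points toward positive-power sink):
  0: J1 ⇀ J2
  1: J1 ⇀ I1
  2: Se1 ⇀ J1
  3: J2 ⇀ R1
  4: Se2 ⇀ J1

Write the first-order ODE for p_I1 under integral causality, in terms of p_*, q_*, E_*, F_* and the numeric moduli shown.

bond 2 →J1  (Se1: effort source, stroke at far end)
bond 4 →J1  (source Se2 imposes e)
bond 1 →I1  (prefer integral on I1)
bond 0 →J1  (J1 flow already set via bond 1)
bond 3 →J2  (common-f at J2 fixed by 0)

dp_I1/dt = E_Se1 + E_Se2 - 2*p_I1/3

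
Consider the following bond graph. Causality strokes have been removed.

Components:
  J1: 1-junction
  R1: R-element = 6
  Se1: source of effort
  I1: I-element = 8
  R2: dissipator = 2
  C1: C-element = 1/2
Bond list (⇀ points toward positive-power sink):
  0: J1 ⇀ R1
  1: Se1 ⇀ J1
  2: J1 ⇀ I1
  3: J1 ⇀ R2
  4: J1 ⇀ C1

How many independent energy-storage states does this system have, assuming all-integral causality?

#1 →J1  (Se1 fixes effort; stroke away)
#2 →I1  (prefer integral on I1)
#0 →J1  (J1: bond 2 brought flow, rest push out)
#3 →J1  (J1 flow already set via bond 2)
#4 →J1  (1-jn J1 has f-setter on 2)

2  (C1, I1 all integral)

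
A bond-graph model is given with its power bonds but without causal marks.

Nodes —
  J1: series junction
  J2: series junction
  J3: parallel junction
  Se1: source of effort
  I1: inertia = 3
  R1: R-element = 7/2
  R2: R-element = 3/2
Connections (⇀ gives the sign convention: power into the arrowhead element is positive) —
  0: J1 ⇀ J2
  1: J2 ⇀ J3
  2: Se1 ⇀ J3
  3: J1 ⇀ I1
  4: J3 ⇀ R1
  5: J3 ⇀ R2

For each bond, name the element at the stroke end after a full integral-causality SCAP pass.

bond 2 stroke at J3  (Se1: effort source, stroke at far end)
bond 1 stroke at J2  (J3: bond 2 brought effort, rest push out)
bond 4 stroke at R1  (J3: bond 2 brought effort, rest push out)
bond 5 stroke at R2  (J3: bond 2 brought effort, rest push out)
bond 0 stroke at J1  (J2: last free bond brings flow in)
bond 3 stroke at I1  (J1: last free bond brings flow in)

β0 |J1
β1 |J2
β2 |J3
β3 |I1
β4 |R1
β5 |R2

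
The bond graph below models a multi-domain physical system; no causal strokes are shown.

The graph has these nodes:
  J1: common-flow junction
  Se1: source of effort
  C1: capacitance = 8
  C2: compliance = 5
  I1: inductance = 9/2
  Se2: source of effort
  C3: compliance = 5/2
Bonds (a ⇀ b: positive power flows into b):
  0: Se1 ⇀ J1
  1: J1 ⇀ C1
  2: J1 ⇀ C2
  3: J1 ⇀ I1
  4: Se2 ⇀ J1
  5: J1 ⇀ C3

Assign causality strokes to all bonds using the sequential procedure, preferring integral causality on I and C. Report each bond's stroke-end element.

#0 |J1
#1 |J1
#2 |J1
#3 |I1
#4 |J1
#5 |J1

β0 |J1  (Se1 (Se) sets effort on bond)
β4 |J1  (Se2 (Se) sets effort on bond)
β1 |J1  (C1: C, integral causality)
β2 |J1  (C2: C, integral causality)
β3 |I1  (I1: I, integral causality)
β5 |J1  (common-f at J1 fixed by 3)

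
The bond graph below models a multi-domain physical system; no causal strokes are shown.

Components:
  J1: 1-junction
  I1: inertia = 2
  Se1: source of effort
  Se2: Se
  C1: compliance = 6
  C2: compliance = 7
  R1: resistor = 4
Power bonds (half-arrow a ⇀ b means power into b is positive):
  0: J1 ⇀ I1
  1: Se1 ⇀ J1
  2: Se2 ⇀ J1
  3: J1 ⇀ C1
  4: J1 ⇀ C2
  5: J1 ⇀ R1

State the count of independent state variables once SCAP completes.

β1 →J1  (Se1 fixes effort; stroke away)
β2 →J1  (Se2: effort source, stroke at far end)
β0 →I1  (I1: I, integral causality)
β3 →J1  (1-jn J1 has f-setter on 0)
β4 →J1  (1-jn J1 has f-setter on 0)
β5 →J1  (common-f at J1 fixed by 0)

3  (C1, C2, I1 all integral)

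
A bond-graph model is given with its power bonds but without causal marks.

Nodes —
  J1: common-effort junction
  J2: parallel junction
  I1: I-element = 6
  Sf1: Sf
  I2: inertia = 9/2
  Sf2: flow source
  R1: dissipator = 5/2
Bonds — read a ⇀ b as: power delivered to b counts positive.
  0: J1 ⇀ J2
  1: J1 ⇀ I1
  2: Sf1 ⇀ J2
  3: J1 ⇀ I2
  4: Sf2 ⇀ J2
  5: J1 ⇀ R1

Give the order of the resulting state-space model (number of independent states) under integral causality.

2  (I1, I2 all integral)

#2 stroke at Sf1  (Sf1: flow source, stroke at near end)
#4 stroke at Sf2  (source Sf2 imposes f)
#0 stroke at J2  (J2: last free bond brings effort in)
#1 stroke at I1  (I1: I, integral causality)
#3 stroke at I2  (I2: I, integral causality)
#5 stroke at J1  (J1 needs exactly one e-in)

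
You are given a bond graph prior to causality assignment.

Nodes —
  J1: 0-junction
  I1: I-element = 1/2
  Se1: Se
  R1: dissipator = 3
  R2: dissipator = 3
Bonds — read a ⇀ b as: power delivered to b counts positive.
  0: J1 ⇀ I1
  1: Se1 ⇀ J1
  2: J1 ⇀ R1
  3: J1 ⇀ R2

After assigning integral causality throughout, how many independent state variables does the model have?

b1 |J1  (Se1 (Se) sets effort on bond)
b0 |I1  (J1 effort already set via bond 1)
b2 |R1  (0-jn J1 has e-setter on 1)
b3 |R2  (J1: bond 1 brought effort, rest push out)

1  (I1 all integral)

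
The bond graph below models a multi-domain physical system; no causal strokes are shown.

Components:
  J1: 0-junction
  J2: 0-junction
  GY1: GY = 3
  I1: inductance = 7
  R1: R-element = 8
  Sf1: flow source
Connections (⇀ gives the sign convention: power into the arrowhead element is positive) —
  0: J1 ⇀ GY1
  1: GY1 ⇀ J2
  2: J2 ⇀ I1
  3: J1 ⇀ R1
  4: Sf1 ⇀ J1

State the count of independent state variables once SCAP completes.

#4 →Sf1  (Sf1 fixes flow; stroke at Sf1)
#2 →I1  (I1 outputs flow p/I1)
#1 →J2  (only one effort-in slot at J2)
#0 →J1  (GY1 both-in/both-out from 1)
#3 →R1  (0-jn J1 has e-setter on 0)

1  (I1 all integral)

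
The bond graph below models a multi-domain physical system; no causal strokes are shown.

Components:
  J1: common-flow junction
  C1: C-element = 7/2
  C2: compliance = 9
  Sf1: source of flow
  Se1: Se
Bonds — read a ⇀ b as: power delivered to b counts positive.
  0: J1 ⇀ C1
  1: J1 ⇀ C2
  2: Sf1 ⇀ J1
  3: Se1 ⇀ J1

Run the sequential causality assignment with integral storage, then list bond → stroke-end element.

β0 stroke at J1
β1 stroke at J1
β2 stroke at Sf1
β3 stroke at J1

bond 2 |Sf1  (Sf1 fixes flow; stroke at Sf1)
bond 3 |J1  (Se1 fixes effort; stroke away)
bond 0 |J1  (1-jn J1 has f-setter on 2)
bond 1 |J1  (J1: bond 2 brought flow, rest push out)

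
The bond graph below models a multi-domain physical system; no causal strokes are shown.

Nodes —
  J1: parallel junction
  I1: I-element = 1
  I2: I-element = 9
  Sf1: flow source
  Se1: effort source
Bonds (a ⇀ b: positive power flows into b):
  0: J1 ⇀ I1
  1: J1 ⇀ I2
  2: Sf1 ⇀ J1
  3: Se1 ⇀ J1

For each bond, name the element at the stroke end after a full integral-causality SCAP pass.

b2 stroke→Sf1  (Sf1: flow source, stroke at near end)
b3 stroke→J1  (Se1 (Se) sets effort on bond)
b0 stroke→I1  (J1: bond 3 brought effort, rest push out)
b1 stroke→I2  (common-e at J1 fixed by 3)

bond 0 stroke at I1
bond 1 stroke at I2
bond 2 stroke at Sf1
bond 3 stroke at J1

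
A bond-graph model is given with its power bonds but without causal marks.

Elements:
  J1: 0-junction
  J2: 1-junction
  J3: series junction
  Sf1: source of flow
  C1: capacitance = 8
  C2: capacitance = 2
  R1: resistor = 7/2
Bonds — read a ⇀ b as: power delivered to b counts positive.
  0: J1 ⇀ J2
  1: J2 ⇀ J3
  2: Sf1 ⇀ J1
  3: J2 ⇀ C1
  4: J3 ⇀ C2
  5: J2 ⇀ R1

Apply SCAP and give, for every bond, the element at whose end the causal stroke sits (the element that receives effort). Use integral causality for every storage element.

b0 →J1
b1 →J2
b2 →Sf1
b3 →J2
b4 →J3
b5 →J2

bond 2 →Sf1  (Sf1 fixes flow; stroke at Sf1)
bond 0 →J1  (closing 0-jn rule on J1)
bond 1 →J2  (1-jn J2 has f-setter on 0)
bond 3 →J2  (J2 flow already set via bond 0)
bond 5 →J2  (common-f at J2 fixed by 0)
bond 4 →J3  (1-jn J3 has f-setter on 1)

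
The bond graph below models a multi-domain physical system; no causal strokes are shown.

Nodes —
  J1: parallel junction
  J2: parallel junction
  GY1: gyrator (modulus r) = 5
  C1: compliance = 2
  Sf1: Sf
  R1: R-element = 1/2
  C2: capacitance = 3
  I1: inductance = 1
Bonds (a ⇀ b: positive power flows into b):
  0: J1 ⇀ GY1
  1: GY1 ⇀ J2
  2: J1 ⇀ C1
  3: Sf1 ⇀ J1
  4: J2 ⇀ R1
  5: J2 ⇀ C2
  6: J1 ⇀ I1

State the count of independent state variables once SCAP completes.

3  (C1, C2, I1 all integral)

#3 stroke→Sf1  (Sf1: flow source, stroke at near end)
#2 stroke→J1  (C1 outputs effort q/C1)
#0 stroke→GY1  (J1: bond 2 brought effort, rest push out)
#6 stroke→I1  (0-jn J1 has e-setter on 2)
#1 stroke→GY1  (GY1 both-in/both-out from 0)
#5 stroke→J2  (C2 integral (e out))
#4 stroke→R1  (0-jn J2 has e-setter on 5)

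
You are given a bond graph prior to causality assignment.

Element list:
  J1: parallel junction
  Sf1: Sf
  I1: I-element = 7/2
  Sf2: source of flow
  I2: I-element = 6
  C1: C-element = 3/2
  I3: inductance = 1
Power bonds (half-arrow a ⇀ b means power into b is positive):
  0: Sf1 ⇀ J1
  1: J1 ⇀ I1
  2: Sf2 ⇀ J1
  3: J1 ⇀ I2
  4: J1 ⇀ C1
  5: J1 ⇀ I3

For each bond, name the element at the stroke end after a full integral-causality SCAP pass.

β0 |Sf1
β1 |I1
β2 |Sf2
β3 |I2
β4 |J1
β5 |I3

#0 stroke at Sf1  (Sf1: flow source, stroke at near end)
#2 stroke at Sf2  (Sf2: flow source, stroke at near end)
#1 stroke at I1  (I1: I, integral causality)
#3 stroke at I2  (prefer integral on I2)
#4 stroke at J1  (prefer integral on C1)
#5 stroke at I3  (J1: bond 4 brought effort, rest push out)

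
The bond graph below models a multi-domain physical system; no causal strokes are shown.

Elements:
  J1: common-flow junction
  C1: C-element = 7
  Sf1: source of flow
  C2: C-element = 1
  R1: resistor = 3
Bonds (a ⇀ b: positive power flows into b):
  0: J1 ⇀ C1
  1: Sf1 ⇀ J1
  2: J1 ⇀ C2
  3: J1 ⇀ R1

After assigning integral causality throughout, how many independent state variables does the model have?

β1 stroke at Sf1  (Sf1: flow source, stroke at near end)
β0 stroke at J1  (J1 flow already set via bond 1)
β2 stroke at J1  (common-f at J1 fixed by 1)
β3 stroke at J1  (1-jn J1 has f-setter on 1)

2  (C1, C2 all integral)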